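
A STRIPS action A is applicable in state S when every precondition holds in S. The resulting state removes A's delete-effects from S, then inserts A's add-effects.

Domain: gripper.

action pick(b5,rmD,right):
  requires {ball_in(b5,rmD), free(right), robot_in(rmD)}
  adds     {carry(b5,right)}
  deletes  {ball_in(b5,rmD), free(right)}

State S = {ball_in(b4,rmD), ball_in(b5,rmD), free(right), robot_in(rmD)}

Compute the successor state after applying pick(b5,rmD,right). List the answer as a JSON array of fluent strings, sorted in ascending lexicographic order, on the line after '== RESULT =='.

Progress:
  pre ⊆ S: {ball_in(b5,rmD), free(right), robot_in(rmD)} ⊆ S  — applicable
  S \ del = {ball_in(b4,rmD), robot_in(rmD)}
  ∪ add   = {ball_in(b4,rmD), carry(b5,right), robot_in(rmD)}

== RESULT ==
["ball_in(b4,rmD)", "carry(b5,right)", "robot_in(rmD)"]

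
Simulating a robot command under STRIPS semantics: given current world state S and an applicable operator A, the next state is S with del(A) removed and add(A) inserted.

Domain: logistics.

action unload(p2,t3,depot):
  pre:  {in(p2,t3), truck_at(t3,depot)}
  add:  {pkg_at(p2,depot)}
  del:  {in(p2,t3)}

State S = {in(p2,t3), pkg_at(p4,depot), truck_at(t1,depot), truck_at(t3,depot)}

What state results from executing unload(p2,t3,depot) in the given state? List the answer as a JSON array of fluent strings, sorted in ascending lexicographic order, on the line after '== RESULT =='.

Compute (S \ del) ∪ add:
  pre ⊆ S: {in(p2,t3), truck_at(t3,depot)} ⊆ S  — applicable
  S \ del = {pkg_at(p4,depot), truck_at(t1,depot), truck_at(t3,depot)}
  ∪ add   = {pkg_at(p2,depot), pkg_at(p4,depot), truck_at(t1,depot), truck_at(t3,depot)}

== RESULT ==
["pkg_at(p2,depot)", "pkg_at(p4,depot)", "truck_at(t1,depot)", "truck_at(t3,depot)"]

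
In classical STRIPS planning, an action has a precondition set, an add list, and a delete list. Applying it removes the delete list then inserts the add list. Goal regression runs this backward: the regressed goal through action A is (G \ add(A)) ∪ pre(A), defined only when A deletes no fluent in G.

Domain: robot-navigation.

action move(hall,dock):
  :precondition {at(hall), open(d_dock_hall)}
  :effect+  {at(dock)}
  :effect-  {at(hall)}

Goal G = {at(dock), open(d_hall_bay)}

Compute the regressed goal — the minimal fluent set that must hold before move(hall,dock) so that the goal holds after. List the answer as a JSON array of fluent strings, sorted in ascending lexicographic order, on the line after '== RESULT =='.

Regress:
  G ∩ del = {}  (empty — regression defined)
  G \ add = {at(dock), open(d_hall_bay)} \ {at(dock)} = {open(d_hall_bay)}
  ∪ pre   = {open(d_hall_bay)} ∪ {at(hall), open(d_dock_hall)}
          = {at(hall), open(d_dock_hall), open(d_hall_bay)}

== RESULT ==
["at(hall)", "open(d_dock_hall)", "open(d_hall_bay)"]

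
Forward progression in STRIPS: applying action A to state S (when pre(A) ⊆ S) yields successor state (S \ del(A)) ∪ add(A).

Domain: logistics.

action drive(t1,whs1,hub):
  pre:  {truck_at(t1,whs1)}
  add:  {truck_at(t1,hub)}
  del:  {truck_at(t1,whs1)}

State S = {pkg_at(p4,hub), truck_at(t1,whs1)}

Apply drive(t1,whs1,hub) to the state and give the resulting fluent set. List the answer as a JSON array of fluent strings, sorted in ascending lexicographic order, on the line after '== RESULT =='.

Compute (S \ del) ∪ add:
  pre ⊆ S: {truck_at(t1,whs1)} ⊆ S  — applicable
  S \ del = {pkg_at(p4,hub)}
  ∪ add   = {pkg_at(p4,hub), truck_at(t1,hub)}

== RESULT ==
["pkg_at(p4,hub)", "truck_at(t1,hub)"]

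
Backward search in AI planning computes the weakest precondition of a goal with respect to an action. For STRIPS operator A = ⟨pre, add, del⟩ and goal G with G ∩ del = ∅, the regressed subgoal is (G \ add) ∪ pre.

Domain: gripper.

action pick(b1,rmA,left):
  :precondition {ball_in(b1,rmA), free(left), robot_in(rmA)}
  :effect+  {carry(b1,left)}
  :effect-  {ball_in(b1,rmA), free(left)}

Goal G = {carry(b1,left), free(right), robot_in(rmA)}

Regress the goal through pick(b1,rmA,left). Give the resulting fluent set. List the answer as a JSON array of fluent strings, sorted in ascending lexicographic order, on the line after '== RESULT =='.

Regress:
  G ∩ del = {}  (empty — regression defined)
  G \ add = {carry(b1,left), free(right), robot_in(rmA)} \ {carry(b1,left)} = {free(right), robot_in(rmA)}
  ∪ pre   = {free(right), robot_in(rmA)} ∪ {ball_in(b1,rmA), free(left), robot_in(rmA)}
          = {ball_in(b1,rmA), free(left), free(right), robot_in(rmA)}

== RESULT ==
["ball_in(b1,rmA)", "free(left)", "free(right)", "robot_in(rmA)"]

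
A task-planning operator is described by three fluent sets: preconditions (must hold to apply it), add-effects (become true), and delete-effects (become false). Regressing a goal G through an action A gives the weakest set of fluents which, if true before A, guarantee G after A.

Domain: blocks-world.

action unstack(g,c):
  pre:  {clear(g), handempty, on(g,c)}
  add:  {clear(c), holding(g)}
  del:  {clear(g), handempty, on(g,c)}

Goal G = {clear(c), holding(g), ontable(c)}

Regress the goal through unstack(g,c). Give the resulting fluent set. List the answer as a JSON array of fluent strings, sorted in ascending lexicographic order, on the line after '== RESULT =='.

Regress:
  G ∩ del = {}  (empty — regression defined)
  G \ add = {clear(c), holding(g), ontable(c)} \ {clear(c), holding(g)} = {ontable(c)}
  ∪ pre   = {ontable(c)} ∪ {clear(g), handempty, on(g,c)}
          = {clear(g), handempty, on(g,c), ontable(c)}

== RESULT ==
["clear(g)", "handempty", "on(g,c)", "ontable(c)"]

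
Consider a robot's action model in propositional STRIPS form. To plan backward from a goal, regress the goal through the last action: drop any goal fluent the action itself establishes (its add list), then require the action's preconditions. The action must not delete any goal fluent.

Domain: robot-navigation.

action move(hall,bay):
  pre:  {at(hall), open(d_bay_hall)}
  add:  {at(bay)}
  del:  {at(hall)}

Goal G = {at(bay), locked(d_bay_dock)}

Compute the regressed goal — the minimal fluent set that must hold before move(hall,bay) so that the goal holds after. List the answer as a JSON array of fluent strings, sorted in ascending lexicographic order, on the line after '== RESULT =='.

Regress:
  G ∩ del = {}  (empty — regression defined)
  G \ add = {at(bay), locked(d_bay_dock)} \ {at(bay)} = {locked(d_bay_dock)}
  ∪ pre   = {locked(d_bay_dock)} ∪ {at(hall), open(d_bay_hall)}
          = {at(hall), locked(d_bay_dock), open(d_bay_hall)}

== RESULT ==
["at(hall)", "locked(d_bay_dock)", "open(d_bay_hall)"]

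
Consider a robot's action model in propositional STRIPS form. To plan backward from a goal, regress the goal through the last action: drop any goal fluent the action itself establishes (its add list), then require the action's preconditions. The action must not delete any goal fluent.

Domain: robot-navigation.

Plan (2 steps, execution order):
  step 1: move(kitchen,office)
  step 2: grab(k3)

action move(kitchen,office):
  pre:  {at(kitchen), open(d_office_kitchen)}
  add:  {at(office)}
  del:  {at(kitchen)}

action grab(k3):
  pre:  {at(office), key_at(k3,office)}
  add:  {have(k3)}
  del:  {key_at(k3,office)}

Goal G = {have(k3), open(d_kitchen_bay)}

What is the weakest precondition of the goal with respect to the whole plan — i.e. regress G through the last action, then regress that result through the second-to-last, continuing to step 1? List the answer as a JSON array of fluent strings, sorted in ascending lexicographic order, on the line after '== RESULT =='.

Work backward from the goal:
  through step 2 (grab(k3)): drop {have(k3)}, keep {open(d_kitchen_bay)}, require {at(office), key_at(k3,office)}
    → {at(office), key_at(k3,office), open(d_kitchen_bay)}
  through step 1 (move(kitchen,office)): drop {at(office)}, keep {key_at(k3,office), open(d_kitchen_bay)}, require {at(kitchen), open(d_office_kitchen)}
    → {at(kitchen), key_at(k3,office), open(d_kitchen_bay), open(d_office_kitchen)}

== RESULT ==
["at(kitchen)", "key_at(k3,office)", "open(d_kitchen_bay)", "open(d_office_kitchen)"]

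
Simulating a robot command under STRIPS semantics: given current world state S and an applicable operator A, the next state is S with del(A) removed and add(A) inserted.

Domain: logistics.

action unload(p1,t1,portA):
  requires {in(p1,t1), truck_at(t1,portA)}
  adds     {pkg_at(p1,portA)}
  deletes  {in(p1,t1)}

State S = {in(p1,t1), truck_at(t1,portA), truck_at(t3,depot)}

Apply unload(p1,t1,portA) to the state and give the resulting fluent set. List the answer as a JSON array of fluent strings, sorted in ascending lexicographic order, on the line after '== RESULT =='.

Compute (S \ del) ∪ add:
  pre ⊆ S: {in(p1,t1), truck_at(t1,portA)} ⊆ S  — applicable
  S \ del = {truck_at(t1,portA), truck_at(t3,depot)}
  ∪ add   = {pkg_at(p1,portA), truck_at(t1,portA), truck_at(t3,depot)}

== RESULT ==
["pkg_at(p1,portA)", "truck_at(t1,portA)", "truck_at(t3,depot)"]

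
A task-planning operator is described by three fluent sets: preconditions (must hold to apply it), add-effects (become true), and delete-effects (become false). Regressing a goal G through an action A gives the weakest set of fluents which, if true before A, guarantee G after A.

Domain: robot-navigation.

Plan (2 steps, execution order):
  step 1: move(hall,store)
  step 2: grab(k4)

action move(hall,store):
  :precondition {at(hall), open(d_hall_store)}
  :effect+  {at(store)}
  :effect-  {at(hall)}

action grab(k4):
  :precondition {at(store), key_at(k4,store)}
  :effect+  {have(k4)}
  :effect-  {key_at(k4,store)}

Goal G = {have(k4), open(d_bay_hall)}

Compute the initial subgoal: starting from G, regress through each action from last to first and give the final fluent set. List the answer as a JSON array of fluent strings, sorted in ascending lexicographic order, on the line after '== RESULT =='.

Work backward from the goal:
  through step 2 (grab(k4)): drop {have(k4)}, keep {open(d_bay_hall)}, require {at(store), key_at(k4,store)}
    → {at(store), key_at(k4,store), open(d_bay_hall)}
  through step 1 (move(hall,store)): drop {at(store)}, keep {key_at(k4,store), open(d_bay_hall)}, require {at(hall), open(d_hall_store)}
    → {at(hall), key_at(k4,store), open(d_bay_hall), open(d_hall_store)}

== RESULT ==
["at(hall)", "key_at(k4,store)", "open(d_bay_hall)", "open(d_hall_store)"]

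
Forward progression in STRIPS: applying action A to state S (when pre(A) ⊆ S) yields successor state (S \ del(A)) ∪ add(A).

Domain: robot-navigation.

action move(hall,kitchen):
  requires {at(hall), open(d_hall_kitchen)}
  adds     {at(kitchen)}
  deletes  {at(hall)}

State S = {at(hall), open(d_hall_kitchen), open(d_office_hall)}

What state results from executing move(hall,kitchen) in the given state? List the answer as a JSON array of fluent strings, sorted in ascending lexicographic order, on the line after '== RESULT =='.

Compute (S \ del) ∪ add:
  pre ⊆ S: {at(hall), open(d_hall_kitchen)} ⊆ S  — applicable
  S \ del = {open(d_hall_kitchen), open(d_office_hall)}
  ∪ add   = {at(kitchen), open(d_hall_kitchen), open(d_office_hall)}

== RESULT ==
["at(kitchen)", "open(d_hall_kitchen)", "open(d_office_hall)"]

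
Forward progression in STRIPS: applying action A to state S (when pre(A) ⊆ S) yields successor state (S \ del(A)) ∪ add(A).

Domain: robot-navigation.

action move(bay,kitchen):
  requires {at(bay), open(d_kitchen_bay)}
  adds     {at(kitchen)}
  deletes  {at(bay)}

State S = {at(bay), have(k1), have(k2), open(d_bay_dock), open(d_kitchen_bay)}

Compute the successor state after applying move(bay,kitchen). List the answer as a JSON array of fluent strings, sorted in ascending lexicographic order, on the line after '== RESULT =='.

Compute (S \ del) ∪ add:
  pre ⊆ S: {at(bay), open(d_kitchen_bay)} ⊆ S  — applicable
  S \ del = {have(k1), have(k2), open(d_bay_dock), open(d_kitchen_bay)}
  ∪ add   = {at(kitchen), have(k1), have(k2), open(d_bay_dock), open(d_kitchen_bay)}

== RESULT ==
["at(kitchen)", "have(k1)", "have(k2)", "open(d_bay_dock)", "open(d_kitchen_bay)"]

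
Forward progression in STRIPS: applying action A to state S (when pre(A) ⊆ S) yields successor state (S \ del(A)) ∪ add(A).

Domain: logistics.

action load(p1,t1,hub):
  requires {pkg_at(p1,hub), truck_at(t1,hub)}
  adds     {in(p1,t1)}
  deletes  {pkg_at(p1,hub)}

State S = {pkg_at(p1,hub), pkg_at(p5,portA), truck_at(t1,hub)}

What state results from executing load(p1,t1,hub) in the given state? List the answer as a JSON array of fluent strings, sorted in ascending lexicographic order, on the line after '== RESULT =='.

Progress:
  pre ⊆ S: {pkg_at(p1,hub), truck_at(t1,hub)} ⊆ S  — applicable
  S \ del = {pkg_at(p5,portA), truck_at(t1,hub)}
  ∪ add   = {in(p1,t1), pkg_at(p5,portA), truck_at(t1,hub)}

== RESULT ==
["in(p1,t1)", "pkg_at(p5,portA)", "truck_at(t1,hub)"]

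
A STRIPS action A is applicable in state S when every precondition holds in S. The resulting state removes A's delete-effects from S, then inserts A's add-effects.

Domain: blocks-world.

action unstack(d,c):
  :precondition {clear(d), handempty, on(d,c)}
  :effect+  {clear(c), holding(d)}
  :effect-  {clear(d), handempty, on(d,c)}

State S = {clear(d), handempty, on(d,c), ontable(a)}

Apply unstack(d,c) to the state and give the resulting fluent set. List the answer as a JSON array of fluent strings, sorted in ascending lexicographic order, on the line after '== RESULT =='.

Compute (S \ del) ∪ add:
  pre ⊆ S: {clear(d), handempty, on(d,c)} ⊆ S  — applicable
  S \ del = {ontable(a)}
  ∪ add   = {clear(c), holding(d), ontable(a)}

== RESULT ==
["clear(c)", "holding(d)", "ontable(a)"]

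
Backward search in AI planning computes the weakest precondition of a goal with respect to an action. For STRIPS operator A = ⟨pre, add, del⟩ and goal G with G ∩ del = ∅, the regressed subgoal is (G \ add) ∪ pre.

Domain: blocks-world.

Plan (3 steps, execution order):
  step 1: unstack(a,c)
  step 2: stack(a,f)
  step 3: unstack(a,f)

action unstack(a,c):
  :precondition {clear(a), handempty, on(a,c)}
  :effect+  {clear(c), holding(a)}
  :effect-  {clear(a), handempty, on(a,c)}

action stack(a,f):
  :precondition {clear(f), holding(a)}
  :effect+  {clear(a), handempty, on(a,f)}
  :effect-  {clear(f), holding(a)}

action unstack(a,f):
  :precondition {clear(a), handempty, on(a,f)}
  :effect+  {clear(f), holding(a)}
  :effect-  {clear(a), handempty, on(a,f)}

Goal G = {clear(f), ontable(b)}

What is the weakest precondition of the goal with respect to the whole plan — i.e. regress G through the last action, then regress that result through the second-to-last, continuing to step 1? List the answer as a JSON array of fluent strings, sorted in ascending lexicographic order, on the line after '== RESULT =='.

Regress step by step:
  through step 3 (unstack(a,f)): drop {clear(f)}, keep {ontable(b)}, require {clear(a), handempty, on(a,f)}
    → {clear(a), handempty, on(a,f), ontable(b)}
  through step 2 (stack(a,f)): drop {clear(a), handempty, on(a,f)}, keep {ontable(b)}, require {clear(f), holding(a)}
    → {clear(f), holding(a), ontable(b)}
  through step 1 (unstack(a,c)): drop {holding(a)}, keep {clear(f), ontable(b)}, require {clear(a), handempty, on(a,c)}
    → {clear(a), clear(f), handempty, on(a,c), ontable(b)}

== RESULT ==
["clear(a)", "clear(f)", "handempty", "on(a,c)", "ontable(b)"]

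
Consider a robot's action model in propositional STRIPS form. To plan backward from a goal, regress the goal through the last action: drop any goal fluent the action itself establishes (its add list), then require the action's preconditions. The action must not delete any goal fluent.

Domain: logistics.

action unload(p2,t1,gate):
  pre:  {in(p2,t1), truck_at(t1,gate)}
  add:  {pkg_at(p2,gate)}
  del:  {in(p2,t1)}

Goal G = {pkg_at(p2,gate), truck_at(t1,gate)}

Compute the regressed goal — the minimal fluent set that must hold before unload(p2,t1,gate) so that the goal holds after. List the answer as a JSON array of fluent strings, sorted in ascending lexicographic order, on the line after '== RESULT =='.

Compute (G \ add) ∪ pre:
  G ∩ del = {}  (empty — regression defined)
  G \ add = {pkg_at(p2,gate), truck_at(t1,gate)} \ {pkg_at(p2,gate)} = {truck_at(t1,gate)}
  ∪ pre   = {truck_at(t1,gate)} ∪ {in(p2,t1), truck_at(t1,gate)}
          = {in(p2,t1), truck_at(t1,gate)}

== RESULT ==
["in(p2,t1)", "truck_at(t1,gate)"]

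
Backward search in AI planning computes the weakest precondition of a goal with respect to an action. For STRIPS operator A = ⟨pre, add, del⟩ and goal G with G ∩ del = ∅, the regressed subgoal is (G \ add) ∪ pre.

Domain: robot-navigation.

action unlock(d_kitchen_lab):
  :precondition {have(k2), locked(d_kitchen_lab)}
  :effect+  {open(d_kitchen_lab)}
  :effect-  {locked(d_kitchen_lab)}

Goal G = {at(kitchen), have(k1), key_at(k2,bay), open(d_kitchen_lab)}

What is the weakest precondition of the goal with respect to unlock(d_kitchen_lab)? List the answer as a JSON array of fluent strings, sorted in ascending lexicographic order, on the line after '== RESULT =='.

Compute (G \ add) ∪ pre:
  G ∩ del = {}  (empty — regression defined)
  G \ add = {at(kitchen), have(k1), key_at(k2,bay), open(d_kitchen_lab)} \ {open(d_kitchen_lab)} = {at(kitchen), have(k1), key_at(k2,bay)}
  ∪ pre   = {at(kitchen), have(k1), key_at(k2,bay)} ∪ {have(k2), locked(d_kitchen_lab)}
          = {at(kitchen), have(k1), have(k2), key_at(k2,bay), locked(d_kitchen_lab)}

== RESULT ==
["at(kitchen)", "have(k1)", "have(k2)", "key_at(k2,bay)", "locked(d_kitchen_lab)"]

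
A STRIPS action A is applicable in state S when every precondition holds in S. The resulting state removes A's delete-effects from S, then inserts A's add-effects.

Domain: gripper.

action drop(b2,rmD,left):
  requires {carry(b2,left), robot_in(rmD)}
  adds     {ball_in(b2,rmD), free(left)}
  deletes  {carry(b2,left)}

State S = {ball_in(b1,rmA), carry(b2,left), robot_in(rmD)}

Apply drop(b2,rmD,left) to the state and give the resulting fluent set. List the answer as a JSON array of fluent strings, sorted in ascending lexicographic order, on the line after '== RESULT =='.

Compute (S \ del) ∪ add:
  pre ⊆ S: {carry(b2,left), robot_in(rmD)} ⊆ S  — applicable
  S \ del = {ball_in(b1,rmA), robot_in(rmD)}
  ∪ add   = {ball_in(b1,rmA), ball_in(b2,rmD), free(left), robot_in(rmD)}

== RESULT ==
["ball_in(b1,rmA)", "ball_in(b2,rmD)", "free(left)", "robot_in(rmD)"]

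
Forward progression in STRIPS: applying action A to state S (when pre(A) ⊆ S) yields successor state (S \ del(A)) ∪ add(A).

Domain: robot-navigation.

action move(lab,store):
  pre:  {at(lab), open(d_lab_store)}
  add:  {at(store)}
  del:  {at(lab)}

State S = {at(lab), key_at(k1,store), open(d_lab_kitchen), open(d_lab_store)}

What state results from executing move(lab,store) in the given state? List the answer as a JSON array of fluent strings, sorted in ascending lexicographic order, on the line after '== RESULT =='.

Compute (S \ del) ∪ add:
  pre ⊆ S: {at(lab), open(d_lab_store)} ⊆ S  — applicable
  S \ del = {key_at(k1,store), open(d_lab_kitchen), open(d_lab_store)}
  ∪ add   = {at(store), key_at(k1,store), open(d_lab_kitchen), open(d_lab_store)}

== RESULT ==
["at(store)", "key_at(k1,store)", "open(d_lab_kitchen)", "open(d_lab_store)"]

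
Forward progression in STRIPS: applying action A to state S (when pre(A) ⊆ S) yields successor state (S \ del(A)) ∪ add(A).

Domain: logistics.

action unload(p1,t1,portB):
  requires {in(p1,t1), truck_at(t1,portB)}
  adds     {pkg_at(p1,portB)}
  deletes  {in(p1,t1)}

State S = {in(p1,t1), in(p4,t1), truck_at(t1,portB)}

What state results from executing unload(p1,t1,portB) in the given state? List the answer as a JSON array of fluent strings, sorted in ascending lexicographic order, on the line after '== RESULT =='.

Progress:
  pre ⊆ S: {in(p1,t1), truck_at(t1,portB)} ⊆ S  — applicable
  S \ del = {in(p4,t1), truck_at(t1,portB)}
  ∪ add   = {in(p4,t1), pkg_at(p1,portB), truck_at(t1,portB)}

== RESULT ==
["in(p4,t1)", "pkg_at(p1,portB)", "truck_at(t1,portB)"]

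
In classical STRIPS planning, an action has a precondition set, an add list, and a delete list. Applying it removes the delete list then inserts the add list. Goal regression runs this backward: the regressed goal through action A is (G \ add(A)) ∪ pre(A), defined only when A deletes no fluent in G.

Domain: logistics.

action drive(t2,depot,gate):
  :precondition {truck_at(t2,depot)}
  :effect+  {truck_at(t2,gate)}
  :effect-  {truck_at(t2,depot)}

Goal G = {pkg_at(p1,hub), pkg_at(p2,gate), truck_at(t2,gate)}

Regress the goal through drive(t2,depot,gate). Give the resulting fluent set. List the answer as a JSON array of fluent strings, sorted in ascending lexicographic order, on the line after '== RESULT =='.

Regress:
  G ∩ del = {}  (empty — regression defined)
  G \ add = {pkg_at(p1,hub), pkg_at(p2,gate), truck_at(t2,gate)} \ {truck_at(t2,gate)} = {pkg_at(p1,hub), pkg_at(p2,gate)}
  ∪ pre   = {pkg_at(p1,hub), pkg_at(p2,gate)} ∪ {truck_at(t2,depot)}
          = {pkg_at(p1,hub), pkg_at(p2,gate), truck_at(t2,depot)}

== RESULT ==
["pkg_at(p1,hub)", "pkg_at(p2,gate)", "truck_at(t2,depot)"]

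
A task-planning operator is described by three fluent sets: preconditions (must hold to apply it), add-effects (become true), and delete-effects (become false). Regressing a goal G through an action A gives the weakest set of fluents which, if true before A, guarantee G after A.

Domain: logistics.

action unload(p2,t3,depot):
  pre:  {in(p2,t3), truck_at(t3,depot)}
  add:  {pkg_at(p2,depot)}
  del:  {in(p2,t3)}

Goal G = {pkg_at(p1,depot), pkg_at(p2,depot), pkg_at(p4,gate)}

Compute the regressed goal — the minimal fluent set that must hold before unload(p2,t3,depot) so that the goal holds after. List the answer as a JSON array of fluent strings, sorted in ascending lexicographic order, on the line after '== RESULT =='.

Regress:
  G ∩ del = {}  (empty — regression defined)
  G \ add = {pkg_at(p1,depot), pkg_at(p2,depot), pkg_at(p4,gate)} \ {pkg_at(p2,depot)} = {pkg_at(p1,depot), pkg_at(p4,gate)}
  ∪ pre   = {pkg_at(p1,depot), pkg_at(p4,gate)} ∪ {in(p2,t3), truck_at(t3,depot)}
          = {in(p2,t3), pkg_at(p1,depot), pkg_at(p4,gate), truck_at(t3,depot)}

== RESULT ==
["in(p2,t3)", "pkg_at(p1,depot)", "pkg_at(p4,gate)", "truck_at(t3,depot)"]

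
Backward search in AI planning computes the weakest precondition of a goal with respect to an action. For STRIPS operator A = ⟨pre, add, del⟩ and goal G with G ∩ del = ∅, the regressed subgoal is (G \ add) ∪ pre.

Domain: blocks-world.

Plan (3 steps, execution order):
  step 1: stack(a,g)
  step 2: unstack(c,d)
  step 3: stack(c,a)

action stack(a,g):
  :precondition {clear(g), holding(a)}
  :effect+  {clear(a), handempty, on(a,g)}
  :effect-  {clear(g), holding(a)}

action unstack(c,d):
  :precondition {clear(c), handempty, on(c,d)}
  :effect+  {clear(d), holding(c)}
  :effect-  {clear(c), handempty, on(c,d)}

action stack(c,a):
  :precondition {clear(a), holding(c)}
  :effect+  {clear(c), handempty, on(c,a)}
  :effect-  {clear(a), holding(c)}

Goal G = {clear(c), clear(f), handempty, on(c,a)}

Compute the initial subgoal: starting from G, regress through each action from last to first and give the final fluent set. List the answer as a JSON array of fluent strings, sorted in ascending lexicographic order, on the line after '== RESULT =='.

Regress step by step:
  through step 3 (stack(c,a)): drop {clear(c), handempty, on(c,a)}, keep {clear(f)}, require {clear(a), holding(c)}
    → {clear(a), clear(f), holding(c)}
  through step 2 (unstack(c,d)): drop {holding(c)}, keep {clear(a), clear(f)}, require {clear(c), handempty, on(c,d)}
    → {clear(a), clear(c), clear(f), handempty, on(c,d)}
  through step 1 (stack(a,g)): drop {clear(a), handempty}, keep {clear(c), clear(f), on(c,d)}, require {clear(g), holding(a)}
    → {clear(c), clear(f), clear(g), holding(a), on(c,d)}

== RESULT ==
["clear(c)", "clear(f)", "clear(g)", "holding(a)", "on(c,d)"]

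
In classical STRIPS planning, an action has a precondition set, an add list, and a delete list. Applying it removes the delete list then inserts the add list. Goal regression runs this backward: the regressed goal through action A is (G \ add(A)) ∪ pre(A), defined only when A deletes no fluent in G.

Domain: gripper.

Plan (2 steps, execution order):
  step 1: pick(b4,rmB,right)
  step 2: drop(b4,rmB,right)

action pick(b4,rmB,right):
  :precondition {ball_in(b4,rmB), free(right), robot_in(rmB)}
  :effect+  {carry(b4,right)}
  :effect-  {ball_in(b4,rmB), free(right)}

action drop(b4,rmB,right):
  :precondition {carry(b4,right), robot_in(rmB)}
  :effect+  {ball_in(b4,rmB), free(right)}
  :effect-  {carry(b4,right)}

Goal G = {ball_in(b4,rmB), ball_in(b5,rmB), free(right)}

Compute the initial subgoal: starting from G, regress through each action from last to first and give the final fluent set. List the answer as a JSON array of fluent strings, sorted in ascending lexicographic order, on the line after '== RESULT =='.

Work backward from the goal:
  through step 2 (drop(b4,rmB,right)): drop {ball_in(b4,rmB), free(right)}, keep {ball_in(b5,rmB)}, require {carry(b4,right), robot_in(rmB)}
    → {ball_in(b5,rmB), carry(b4,right), robot_in(rmB)}
  through step 1 (pick(b4,rmB,right)): drop {carry(b4,right)}, keep {ball_in(b5,rmB), robot_in(rmB)}, require {ball_in(b4,rmB), free(right), robot_in(rmB)}
    → {ball_in(b4,rmB), ball_in(b5,rmB), free(right), robot_in(rmB)}

== RESULT ==
["ball_in(b4,rmB)", "ball_in(b5,rmB)", "free(right)", "robot_in(rmB)"]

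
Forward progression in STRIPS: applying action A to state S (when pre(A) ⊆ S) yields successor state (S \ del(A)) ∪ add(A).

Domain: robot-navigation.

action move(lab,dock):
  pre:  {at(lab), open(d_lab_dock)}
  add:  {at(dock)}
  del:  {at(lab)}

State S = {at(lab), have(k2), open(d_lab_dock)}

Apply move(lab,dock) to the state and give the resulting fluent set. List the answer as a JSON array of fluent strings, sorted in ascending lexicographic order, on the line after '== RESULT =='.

Progress:
  pre ⊆ S: {at(lab), open(d_lab_dock)} ⊆ S  — applicable
  S \ del = {have(k2), open(d_lab_dock)}
  ∪ add   = {at(dock), have(k2), open(d_lab_dock)}

== RESULT ==
["at(dock)", "have(k2)", "open(d_lab_dock)"]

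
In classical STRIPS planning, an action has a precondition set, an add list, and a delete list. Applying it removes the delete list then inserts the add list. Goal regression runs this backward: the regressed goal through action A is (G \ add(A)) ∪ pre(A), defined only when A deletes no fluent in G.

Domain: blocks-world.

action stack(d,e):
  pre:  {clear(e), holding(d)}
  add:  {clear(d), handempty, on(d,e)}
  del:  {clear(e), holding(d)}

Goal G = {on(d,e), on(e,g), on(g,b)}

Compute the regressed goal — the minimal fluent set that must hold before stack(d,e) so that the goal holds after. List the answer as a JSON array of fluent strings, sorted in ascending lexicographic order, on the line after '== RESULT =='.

Compute (G \ add) ∪ pre:
  G ∩ del = {}  (empty — regression defined)
  G \ add = {on(d,e), on(e,g), on(g,b)} \ {clear(d), handempty, on(d,e)} = {on(e,g), on(g,b)}
  ∪ pre   = {on(e,g), on(g,b)} ∪ {clear(e), holding(d)}
          = {clear(e), holding(d), on(e,g), on(g,b)}

== RESULT ==
["clear(e)", "holding(d)", "on(e,g)", "on(g,b)"]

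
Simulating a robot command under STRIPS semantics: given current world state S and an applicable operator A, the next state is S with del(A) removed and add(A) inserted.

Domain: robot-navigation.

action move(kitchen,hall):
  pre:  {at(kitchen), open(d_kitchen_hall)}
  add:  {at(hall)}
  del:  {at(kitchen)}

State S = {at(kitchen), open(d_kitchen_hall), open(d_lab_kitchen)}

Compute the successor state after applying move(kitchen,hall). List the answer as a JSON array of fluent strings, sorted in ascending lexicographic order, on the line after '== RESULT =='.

Progress:
  pre ⊆ S: {at(kitchen), open(d_kitchen_hall)} ⊆ S  — applicable
  S \ del = {open(d_kitchen_hall), open(d_lab_kitchen)}
  ∪ add   = {at(hall), open(d_kitchen_hall), open(d_lab_kitchen)}

== RESULT ==
["at(hall)", "open(d_kitchen_hall)", "open(d_lab_kitchen)"]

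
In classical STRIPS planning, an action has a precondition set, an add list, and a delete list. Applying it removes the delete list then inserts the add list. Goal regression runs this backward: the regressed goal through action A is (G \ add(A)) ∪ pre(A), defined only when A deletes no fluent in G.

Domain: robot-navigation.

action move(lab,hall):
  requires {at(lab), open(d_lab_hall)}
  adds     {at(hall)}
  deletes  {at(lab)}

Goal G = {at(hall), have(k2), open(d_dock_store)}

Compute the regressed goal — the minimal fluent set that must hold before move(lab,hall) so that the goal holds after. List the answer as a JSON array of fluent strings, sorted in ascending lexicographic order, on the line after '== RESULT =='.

Regress:
  G ∩ del = {}  (empty — regression defined)
  G \ add = {at(hall), have(k2), open(d_dock_store)} \ {at(hall)} = {have(k2), open(d_dock_store)}
  ∪ pre   = {have(k2), open(d_dock_store)} ∪ {at(lab), open(d_lab_hall)}
          = {at(lab), have(k2), open(d_dock_store), open(d_lab_hall)}

== RESULT ==
["at(lab)", "have(k2)", "open(d_dock_store)", "open(d_lab_hall)"]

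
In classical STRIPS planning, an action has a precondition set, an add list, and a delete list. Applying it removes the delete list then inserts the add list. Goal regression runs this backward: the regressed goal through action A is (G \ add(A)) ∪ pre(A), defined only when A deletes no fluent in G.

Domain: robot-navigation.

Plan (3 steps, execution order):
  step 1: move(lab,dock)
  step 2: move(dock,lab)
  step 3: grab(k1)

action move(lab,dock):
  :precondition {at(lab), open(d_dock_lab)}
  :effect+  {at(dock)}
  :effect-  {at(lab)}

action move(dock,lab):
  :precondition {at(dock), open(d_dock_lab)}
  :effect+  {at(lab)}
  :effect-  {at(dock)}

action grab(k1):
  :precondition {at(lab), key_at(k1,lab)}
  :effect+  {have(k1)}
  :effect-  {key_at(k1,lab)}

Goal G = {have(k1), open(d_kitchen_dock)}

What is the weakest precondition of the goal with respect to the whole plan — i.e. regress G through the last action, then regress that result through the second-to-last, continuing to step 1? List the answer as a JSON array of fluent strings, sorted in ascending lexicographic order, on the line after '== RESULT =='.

Regress step by step:
  through step 3 (grab(k1)): drop {have(k1)}, keep {open(d_kitchen_dock)}, require {at(lab), key_at(k1,lab)}
    → {at(lab), key_at(k1,lab), open(d_kitchen_dock)}
  through step 2 (move(dock,lab)): drop {at(lab)}, keep {key_at(k1,lab), open(d_kitchen_dock)}, require {at(dock), open(d_dock_lab)}
    → {at(dock), key_at(k1,lab), open(d_dock_lab), open(d_kitchen_dock)}
  through step 1 (move(lab,dock)): drop {at(dock)}, keep {key_at(k1,lab), open(d_dock_lab), open(d_kitchen_dock)}, require {at(lab), open(d_dock_lab)}
    → {at(lab), key_at(k1,lab), open(d_dock_lab), open(d_kitchen_dock)}

== RESULT ==
["at(lab)", "key_at(k1,lab)", "open(d_dock_lab)", "open(d_kitchen_dock)"]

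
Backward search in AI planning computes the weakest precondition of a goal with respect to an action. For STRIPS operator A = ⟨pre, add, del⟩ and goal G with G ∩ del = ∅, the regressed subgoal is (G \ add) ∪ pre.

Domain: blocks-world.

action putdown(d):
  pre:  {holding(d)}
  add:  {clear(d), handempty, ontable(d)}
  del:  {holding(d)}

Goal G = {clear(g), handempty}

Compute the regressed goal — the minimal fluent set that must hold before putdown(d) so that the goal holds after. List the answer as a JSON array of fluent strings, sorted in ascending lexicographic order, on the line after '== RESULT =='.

Regress:
  G ∩ del = {}  (empty — regression defined)
  G \ add = {clear(g), handempty} \ {clear(d), handempty, ontable(d)} = {clear(g)}
  ∪ pre   = {clear(g)} ∪ {holding(d)}
          = {clear(g), holding(d)}

== RESULT ==
["clear(g)", "holding(d)"]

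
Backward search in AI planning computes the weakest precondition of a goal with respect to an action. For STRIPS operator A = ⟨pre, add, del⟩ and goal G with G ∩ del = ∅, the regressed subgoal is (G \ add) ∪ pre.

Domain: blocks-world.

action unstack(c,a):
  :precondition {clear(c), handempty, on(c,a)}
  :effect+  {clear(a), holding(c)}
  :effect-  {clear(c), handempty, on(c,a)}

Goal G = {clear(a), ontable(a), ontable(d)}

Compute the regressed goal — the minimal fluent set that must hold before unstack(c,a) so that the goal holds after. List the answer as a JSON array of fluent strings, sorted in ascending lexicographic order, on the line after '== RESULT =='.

Regress:
  G ∩ del = {}  (empty — regression defined)
  G \ add = {clear(a), ontable(a), ontable(d)} \ {clear(a), holding(c)} = {ontable(a), ontable(d)}
  ∪ pre   = {ontable(a), ontable(d)} ∪ {clear(c), handempty, on(c,a)}
          = {clear(c), handempty, on(c,a), ontable(a), ontable(d)}

== RESULT ==
["clear(c)", "handempty", "on(c,a)", "ontable(a)", "ontable(d)"]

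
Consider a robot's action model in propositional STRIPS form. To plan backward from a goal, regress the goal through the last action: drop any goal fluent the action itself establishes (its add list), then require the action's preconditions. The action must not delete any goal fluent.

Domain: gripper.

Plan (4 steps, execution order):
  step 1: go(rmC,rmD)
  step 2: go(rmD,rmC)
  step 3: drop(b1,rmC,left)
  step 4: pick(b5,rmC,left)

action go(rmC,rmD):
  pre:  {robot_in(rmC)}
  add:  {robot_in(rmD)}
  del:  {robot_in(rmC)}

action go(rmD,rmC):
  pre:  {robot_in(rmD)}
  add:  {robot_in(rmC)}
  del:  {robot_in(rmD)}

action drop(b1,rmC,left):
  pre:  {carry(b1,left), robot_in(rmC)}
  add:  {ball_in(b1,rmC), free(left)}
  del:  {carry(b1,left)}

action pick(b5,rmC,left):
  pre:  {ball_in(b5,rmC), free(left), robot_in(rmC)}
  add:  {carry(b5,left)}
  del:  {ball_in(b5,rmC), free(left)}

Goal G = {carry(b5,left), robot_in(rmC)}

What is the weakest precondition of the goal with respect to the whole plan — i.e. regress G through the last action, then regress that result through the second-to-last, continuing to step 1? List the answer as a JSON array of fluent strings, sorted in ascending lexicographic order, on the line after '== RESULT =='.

Work backward from the goal:
  through step 4 (pick(b5,rmC,left)): drop {carry(b5,left)}, keep {robot_in(rmC)}, require {ball_in(b5,rmC), free(left), robot_in(rmC)}
    → {ball_in(b5,rmC), free(left), robot_in(rmC)}
  through step 3 (drop(b1,rmC,left)): drop {free(left)}, keep {ball_in(b5,rmC), robot_in(rmC)}, require {carry(b1,left), robot_in(rmC)}
    → {ball_in(b5,rmC), carry(b1,left), robot_in(rmC)}
  through step 2 (go(rmD,rmC)): drop {robot_in(rmC)}, keep {ball_in(b5,rmC), carry(b1,left)}, require {robot_in(rmD)}
    → {ball_in(b5,rmC), carry(b1,left), robot_in(rmD)}
  through step 1 (go(rmC,rmD)): drop {robot_in(rmD)}, keep {ball_in(b5,rmC), carry(b1,left)}, require {robot_in(rmC)}
    → {ball_in(b5,rmC), carry(b1,left), robot_in(rmC)}

== RESULT ==
["ball_in(b5,rmC)", "carry(b1,left)", "robot_in(rmC)"]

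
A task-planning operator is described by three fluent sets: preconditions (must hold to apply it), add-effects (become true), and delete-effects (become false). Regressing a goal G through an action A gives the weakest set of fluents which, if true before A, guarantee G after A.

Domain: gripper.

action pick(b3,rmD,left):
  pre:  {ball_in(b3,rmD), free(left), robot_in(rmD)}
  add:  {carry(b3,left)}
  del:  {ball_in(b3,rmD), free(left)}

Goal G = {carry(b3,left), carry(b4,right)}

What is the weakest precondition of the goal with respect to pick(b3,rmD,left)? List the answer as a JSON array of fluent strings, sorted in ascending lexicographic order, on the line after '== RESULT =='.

Regress:
  G ∩ del = {}  (empty — regression defined)
  G \ add = {carry(b3,left), carry(b4,right)} \ {carry(b3,left)} = {carry(b4,right)}
  ∪ pre   = {carry(b4,right)} ∪ {ball_in(b3,rmD), free(left), robot_in(rmD)}
          = {ball_in(b3,rmD), carry(b4,right), free(left), robot_in(rmD)}

== RESULT ==
["ball_in(b3,rmD)", "carry(b4,right)", "free(left)", "robot_in(rmD)"]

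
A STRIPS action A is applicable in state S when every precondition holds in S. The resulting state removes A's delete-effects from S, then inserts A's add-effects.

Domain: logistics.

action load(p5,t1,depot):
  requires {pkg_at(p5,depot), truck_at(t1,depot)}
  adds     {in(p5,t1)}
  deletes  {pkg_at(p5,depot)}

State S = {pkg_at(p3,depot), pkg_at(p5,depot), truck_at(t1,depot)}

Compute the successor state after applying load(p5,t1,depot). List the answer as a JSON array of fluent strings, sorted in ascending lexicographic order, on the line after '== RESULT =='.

Compute (S \ del) ∪ add:
  pre ⊆ S: {pkg_at(p5,depot), truck_at(t1,depot)} ⊆ S  — applicable
  S \ del = {pkg_at(p3,depot), truck_at(t1,depot)}
  ∪ add   = {in(p5,t1), pkg_at(p3,depot), truck_at(t1,depot)}

== RESULT ==
["in(p5,t1)", "pkg_at(p3,depot)", "truck_at(t1,depot)"]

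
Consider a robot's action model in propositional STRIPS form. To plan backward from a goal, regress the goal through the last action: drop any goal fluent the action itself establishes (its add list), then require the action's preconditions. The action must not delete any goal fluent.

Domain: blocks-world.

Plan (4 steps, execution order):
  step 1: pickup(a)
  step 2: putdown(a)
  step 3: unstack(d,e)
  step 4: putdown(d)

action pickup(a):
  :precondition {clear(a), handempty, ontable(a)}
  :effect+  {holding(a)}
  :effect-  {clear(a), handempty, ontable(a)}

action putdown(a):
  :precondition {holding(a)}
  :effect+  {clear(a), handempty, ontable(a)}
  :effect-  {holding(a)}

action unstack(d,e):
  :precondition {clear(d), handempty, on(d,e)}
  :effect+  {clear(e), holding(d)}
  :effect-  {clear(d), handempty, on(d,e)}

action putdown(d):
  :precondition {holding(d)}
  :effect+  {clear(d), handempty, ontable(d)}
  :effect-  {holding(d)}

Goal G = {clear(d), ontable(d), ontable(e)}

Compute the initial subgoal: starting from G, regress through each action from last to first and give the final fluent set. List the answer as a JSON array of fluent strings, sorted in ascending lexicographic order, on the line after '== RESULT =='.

Regress step by step:
  through step 4 (putdown(d)): drop {clear(d), ontable(d)}, keep {ontable(e)}, require {holding(d)}
    → {holding(d), ontable(e)}
  through step 3 (unstack(d,e)): drop {holding(d)}, keep {ontable(e)}, require {clear(d), handempty, on(d,e)}
    → {clear(d), handempty, on(d,e), ontable(e)}
  through step 2 (putdown(a)): drop {handempty}, keep {clear(d), on(d,e), ontable(e)}, require {holding(a)}
    → {clear(d), holding(a), on(d,e), ontable(e)}
  through step 1 (pickup(a)): drop {holding(a)}, keep {clear(d), on(d,e), ontable(e)}, require {clear(a), handempty, ontable(a)}
    → {clear(a), clear(d), handempty, on(d,e), ontable(a), ontable(e)}

== RESULT ==
["clear(a)", "clear(d)", "handempty", "on(d,e)", "ontable(a)", "ontable(e)"]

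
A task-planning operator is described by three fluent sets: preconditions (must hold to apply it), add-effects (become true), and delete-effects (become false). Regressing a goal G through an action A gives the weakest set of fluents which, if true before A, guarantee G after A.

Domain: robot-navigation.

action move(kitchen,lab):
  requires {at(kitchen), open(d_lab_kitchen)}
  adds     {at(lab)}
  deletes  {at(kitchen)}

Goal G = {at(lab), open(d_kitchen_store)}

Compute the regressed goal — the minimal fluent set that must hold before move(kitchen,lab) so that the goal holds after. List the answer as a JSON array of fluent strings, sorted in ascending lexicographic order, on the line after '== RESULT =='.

Regress:
  G ∩ del = {}  (empty — regression defined)
  G \ add = {at(lab), open(d_kitchen_store)} \ {at(lab)} = {open(d_kitchen_store)}
  ∪ pre   = {open(d_kitchen_store)} ∪ {at(kitchen), open(d_lab_kitchen)}
          = {at(kitchen), open(d_kitchen_store), open(d_lab_kitchen)}

== RESULT ==
["at(kitchen)", "open(d_kitchen_store)", "open(d_lab_kitchen)"]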